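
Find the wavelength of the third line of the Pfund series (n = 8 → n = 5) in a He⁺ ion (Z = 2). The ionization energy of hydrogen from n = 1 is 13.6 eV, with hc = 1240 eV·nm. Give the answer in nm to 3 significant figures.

The Pfund series terminates on n_f = 5; the third line has n_i = 5+3 = 8.
ΔE = 54.40 × (1/5² − 1/8²) = 1.326 eV.
λ = 1240 / 1.326 = 935 nm.

935 nm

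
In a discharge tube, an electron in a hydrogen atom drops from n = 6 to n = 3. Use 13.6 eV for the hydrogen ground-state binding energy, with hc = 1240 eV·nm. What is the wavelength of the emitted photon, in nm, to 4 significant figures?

ΔE = 13.60 × (1/3² − 1/6²) = 13.60 × 0.08333 = 1.133 eV.
λ = hc/ΔE = 1240 / 1.133 = 1094 nm.

1094 nm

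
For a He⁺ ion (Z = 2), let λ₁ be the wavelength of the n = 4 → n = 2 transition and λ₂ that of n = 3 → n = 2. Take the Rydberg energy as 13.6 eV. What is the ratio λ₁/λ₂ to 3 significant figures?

0.741

λ ∝ 1/ΔE ∝ 1/(1/n_f² − 1/n_i²), and the Z² and hc factors cancel in the ratio.
λ₁/λ₂ = (1/2² − 1/3²)/(1/2² − 1/4²) = 0.1389/0.1875 = 0.741.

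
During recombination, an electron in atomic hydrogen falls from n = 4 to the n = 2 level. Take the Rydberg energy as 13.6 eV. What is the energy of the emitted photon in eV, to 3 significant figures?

2.55 eV

E_4 = −13.60/16 = −0.8500 eV and E_2 = −13.60/4 = −3.400 eV.
The photon energy is |E_4 − E_2| = 2.55 eV.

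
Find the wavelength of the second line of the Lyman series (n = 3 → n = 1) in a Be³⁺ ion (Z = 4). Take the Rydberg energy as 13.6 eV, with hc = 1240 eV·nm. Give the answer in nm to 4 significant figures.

6.411 nm

The Lyman series terminates on n_f = 1; the second line has n_i = 1+2 = 3.
ΔE = 217.6 × (1/1² − 1/3²) = 193.4 eV.
λ = 1240 / 193.4 = 6.411 nm.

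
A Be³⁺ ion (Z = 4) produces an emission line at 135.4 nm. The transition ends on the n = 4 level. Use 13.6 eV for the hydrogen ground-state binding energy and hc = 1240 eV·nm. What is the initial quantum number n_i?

The photon energy is ΔE = hc/λ = 1240 / 135.4 = 9.158 eV.
With Z = 4, ΔE = 217.6 × (1/n_f² − 1/n_i²), so 1/n_f² − 1/n_i² = 0.04209.
With n_f = 4: 1/n_i² = 1/16 − 0.04209 = 0.02041, so n_i ≈ 7.00.

n_i = 7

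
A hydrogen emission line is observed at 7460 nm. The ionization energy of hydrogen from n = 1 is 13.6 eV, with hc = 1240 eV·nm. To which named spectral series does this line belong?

ΔE = 1240/7460 = 0.1662 eV.
This matches 13.6 × (1/5² − 1/6²), so n_f = 5: the Pfund series.

Pfund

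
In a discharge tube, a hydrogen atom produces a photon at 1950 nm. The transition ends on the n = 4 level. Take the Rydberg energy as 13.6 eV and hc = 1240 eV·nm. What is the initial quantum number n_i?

n_i = 8

The photon energy is ΔE = hc/λ = 1240 / 1950 = 0.6359 eV.
With Z = 1, ΔE = 13.60 × (1/n_f² − 1/n_i²), so 1/n_f² − 1/n_i² = 0.04676.
With n_f = 4: 1/n_i² = 1/16 − 0.04676 = 0.01574, so n_i ≈ 7.97.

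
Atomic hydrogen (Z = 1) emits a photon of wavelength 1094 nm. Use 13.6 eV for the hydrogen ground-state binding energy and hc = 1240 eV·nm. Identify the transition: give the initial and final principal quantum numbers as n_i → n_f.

n_i = 6, n_f = 3

The photon energy is ΔE = hc/λ = 1240 / 1094 = 1.133 eV.
With Z = 1, ΔE = 13.60 × (1/n_f² − 1/n_i²), so 1/n_f² − 1/n_i² = 0.08334.
Trying n_f = 3 gives 1/n_i² = 0.02777, i.e. n_i ≈ 6; this pair matches.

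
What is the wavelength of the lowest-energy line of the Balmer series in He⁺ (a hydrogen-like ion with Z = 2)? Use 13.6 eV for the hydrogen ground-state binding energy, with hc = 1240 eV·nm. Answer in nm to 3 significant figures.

The Balmer series terminates on n_f = 2; the first line has n_i = 2+1 = 3.
ΔE = 54.40 × (1/2² − 1/3²) = 7.556 eV.
λ = 1240 / 7.556 = 164 nm.

164 nm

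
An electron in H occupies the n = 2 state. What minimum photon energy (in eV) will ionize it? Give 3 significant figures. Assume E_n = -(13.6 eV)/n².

3.40 eV

E_2 = −13.60/4 = −3.40 eV, so ionization (to E = 0) requires 3.40 eV.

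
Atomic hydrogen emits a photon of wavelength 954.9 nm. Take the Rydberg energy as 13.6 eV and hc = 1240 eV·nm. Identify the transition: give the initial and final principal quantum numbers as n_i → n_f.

n_i = 8, n_f = 3

The photon energy is ΔE = hc/λ = 1240 / 954.9 = 1.299 eV.
With Z = 1, ΔE = 13.60 × (1/n_f² − 1/n_i²), so 1/n_f² − 1/n_i² = 0.09548.
Trying n_f = 3 gives 1/n_i² = 0.01563, i.e. n_i ≈ 8; this pair matches.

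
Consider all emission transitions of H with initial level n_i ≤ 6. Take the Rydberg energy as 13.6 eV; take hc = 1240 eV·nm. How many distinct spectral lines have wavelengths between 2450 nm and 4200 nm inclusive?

Enumerate all n_i → n_f pairs with 1 ≤ n_f < n_i ≤ 6 and compute λ = 1240 / [13.6·1·(1/n_f² − 1/n_i²)].
Lines falling in [2450, 4200] nm: 6→4 (2626 nm), 5→4 (4052 nm).

2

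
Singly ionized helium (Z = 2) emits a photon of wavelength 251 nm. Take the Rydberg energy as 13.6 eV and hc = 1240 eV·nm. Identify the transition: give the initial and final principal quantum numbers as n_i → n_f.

n_i = 7, n_f = 3

The photon energy is ΔE = hc/λ = 1240 / 251 = 4.940 eV.
With Z = 2, ΔE = 54.40 × (1/n_f² − 1/n_i²), so 1/n_f² − 1/n_i² = 0.09081.
Trying n_f = 3 gives 1/n_i² = 0.02030, i.e. n_i ≈ 7; this pair matches.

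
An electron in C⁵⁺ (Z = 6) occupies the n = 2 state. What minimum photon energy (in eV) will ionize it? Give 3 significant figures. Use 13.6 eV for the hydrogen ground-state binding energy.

122 eV

E_n = −13.6 Z²/n² = −489.6/n² eV for Z = 6.
E_2 = −489.6/4 = −122 eV, so ionization (to E = 0) requires 122 eV.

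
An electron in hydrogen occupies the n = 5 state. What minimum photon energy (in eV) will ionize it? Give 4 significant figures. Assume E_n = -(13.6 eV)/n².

0.5440 eV

E_5 = −13.60/25 = −0.5440 eV, so ionization (to E = 0) requires 0.5440 eV.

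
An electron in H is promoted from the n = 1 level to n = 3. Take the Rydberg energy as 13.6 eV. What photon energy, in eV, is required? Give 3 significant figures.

12.1 eV

E_3 = −13.60/9 = −1.511 eV and E_1 = −13.60/1 = −13.60 eV.
The photon energy is |E_3 − E_1| = 12.1 eV.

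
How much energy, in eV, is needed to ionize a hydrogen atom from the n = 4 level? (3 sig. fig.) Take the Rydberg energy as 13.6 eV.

E_4 = −13.60/16 = −0.850 eV, so ionization (to E = 0) requires 0.850 eV.

0.850 eV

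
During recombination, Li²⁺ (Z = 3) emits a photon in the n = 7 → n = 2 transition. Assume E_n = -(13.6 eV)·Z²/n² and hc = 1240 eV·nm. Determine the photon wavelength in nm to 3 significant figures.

44.1 nm

For Z = 3 the level energies scale as Z², so the effective Rydberg energy is 13.6 × 9 = 122.4 eV.
ΔE = 122.4 × (1/2² − 1/7²) = 122.4 × 0.2296 = 28.10 eV.
λ = hc/ΔE = 1240 / 28.10 = 44.1 nm.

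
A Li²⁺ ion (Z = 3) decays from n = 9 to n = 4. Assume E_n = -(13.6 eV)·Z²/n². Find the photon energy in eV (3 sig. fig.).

The Bohr energies scale as Z², so for Z = 3: E_n = −122.4/n² eV.
E_9 = −122.4/81 = −1.511 eV and E_4 = −122.4/16 = −7.650 eV.
The photon energy is |E_9 − E_4| = 6.14 eV.

6.14 eV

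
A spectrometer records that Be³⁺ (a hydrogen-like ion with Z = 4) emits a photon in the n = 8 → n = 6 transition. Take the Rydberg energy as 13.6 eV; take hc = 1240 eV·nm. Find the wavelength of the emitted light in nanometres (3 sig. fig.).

469 nm

For Z = 4 the level energies scale as Z², so the effective Rydberg energy is 13.6 × 16 = 217.6 eV.
ΔE = 217.6 × (1/6² − 1/8²) = 217.6 × 0.01215 = 2.644 eV.
λ = hc/ΔE = 1240 / 2.644 = 469 nm.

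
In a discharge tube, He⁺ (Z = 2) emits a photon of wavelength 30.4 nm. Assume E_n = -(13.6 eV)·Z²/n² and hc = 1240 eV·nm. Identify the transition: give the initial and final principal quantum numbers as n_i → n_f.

n_i = 2, n_f = 1

The photon energy is ΔE = hc/λ = 1240 / 30.4 = 40.79 eV.
With Z = 2, ΔE = 54.40 × (1/n_f² − 1/n_i²), so 1/n_f² − 1/n_i² = 0.7498.
Trying n_f = 1 gives 1/n_i² = 0.2502, i.e. n_i ≈ 2; this pair matches.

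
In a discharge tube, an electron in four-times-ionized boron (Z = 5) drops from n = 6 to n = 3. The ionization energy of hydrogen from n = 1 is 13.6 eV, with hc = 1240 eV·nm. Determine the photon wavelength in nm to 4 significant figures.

For Z = 5 the level energies scale as Z², so the effective Rydberg energy is 13.6 × 25 = 340.0 eV.
ΔE = 340.0 × (1/3² − 1/6²) = 340.0 × 0.08333 = 28.33 eV.
λ = hc/ΔE = 1240 / 28.33 = 43.76 nm.

43.76 nm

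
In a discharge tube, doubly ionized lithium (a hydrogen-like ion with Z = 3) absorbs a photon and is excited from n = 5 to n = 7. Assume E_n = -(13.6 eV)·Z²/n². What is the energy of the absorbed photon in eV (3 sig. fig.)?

The Bohr energies scale as Z², so for Z = 3: E_n = −122.4/n² eV.
E_7 = −122.4/49 = −2.498 eV and E_5 = −122.4/25 = −4.896 eV.
The photon energy is |E_7 − E_5| = 2.40 eV.

2.40 eV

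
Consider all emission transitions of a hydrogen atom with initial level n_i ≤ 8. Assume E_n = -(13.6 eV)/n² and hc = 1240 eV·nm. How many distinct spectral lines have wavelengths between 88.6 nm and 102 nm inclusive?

Enumerate all n_i → n_f pairs with 1 ≤ n_f < n_i ≤ 8 and compute λ = 1240 / [13.6·1·(1/n_f² − 1/n_i²)].
Lines falling in [88.6, 102] nm: 8→1 (92.62 nm), 7→1 (93.08 nm), 6→1 (93.78 nm), 5→1 (94.98 nm), 4→1 (97.25 nm).

5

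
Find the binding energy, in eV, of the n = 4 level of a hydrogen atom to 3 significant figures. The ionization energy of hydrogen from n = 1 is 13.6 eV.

E_4 = −13.60/16 = −0.850 eV, so ionization (to E = 0) requires 0.850 eV.

0.850 eV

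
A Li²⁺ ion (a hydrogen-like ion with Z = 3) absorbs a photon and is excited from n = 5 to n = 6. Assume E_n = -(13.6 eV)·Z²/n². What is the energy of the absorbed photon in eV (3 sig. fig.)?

The Bohr energies scale as Z², so for Z = 3: E_n = −122.4/n² eV.
E_6 = −122.4/36 = −3.400 eV and E_5 = −122.4/25 = −4.896 eV.
The photon energy is |E_6 − E_5| = 1.50 eV.

1.50 eV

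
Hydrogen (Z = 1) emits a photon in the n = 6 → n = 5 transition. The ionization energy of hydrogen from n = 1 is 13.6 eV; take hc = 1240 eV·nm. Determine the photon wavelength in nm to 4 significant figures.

ΔE = 13.60 × (1/5² − 1/6²) = 13.60 × 0.01222 = 0.1662 eV.
λ = hc/ΔE = 1240 / 0.1662 = 7460 nm.

7460 nm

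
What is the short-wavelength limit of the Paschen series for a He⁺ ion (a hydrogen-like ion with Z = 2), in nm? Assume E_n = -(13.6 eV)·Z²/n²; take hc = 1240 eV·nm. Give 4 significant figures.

The Paschen series has lower level n_f = 3; the series limit corresponds to n_i → ∞.
ΔE_max = 13.6 × 4 / 3² = 6.044 eV.
λ_min = 1240 / 6.044 = 205.1 nm.

205.1 nm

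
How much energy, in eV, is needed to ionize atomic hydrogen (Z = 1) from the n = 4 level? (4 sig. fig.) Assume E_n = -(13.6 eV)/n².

E_4 = −13.60/16 = −0.8500 eV, so ionization (to E = 0) requires 0.8500 eV.

0.8500 eV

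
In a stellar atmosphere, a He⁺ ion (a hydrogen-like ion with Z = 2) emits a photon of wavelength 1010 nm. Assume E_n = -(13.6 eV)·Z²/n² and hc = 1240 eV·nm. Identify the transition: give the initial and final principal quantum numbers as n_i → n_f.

n_i = 5, n_f = 4

The photon energy is ΔE = hc/λ = 1240 / 1010 = 1.228 eV.
With Z = 2, ΔE = 54.40 × (1/n_f² − 1/n_i²), so 1/n_f² − 1/n_i² = 0.02257.
Trying n_f = 4 gives 1/n_i² = 0.03993, i.e. n_i ≈ 5; this pair matches.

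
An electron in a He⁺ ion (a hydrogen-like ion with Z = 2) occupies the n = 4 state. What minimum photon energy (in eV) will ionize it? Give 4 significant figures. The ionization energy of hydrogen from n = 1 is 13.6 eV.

3.400 eV

E_n = −13.6 Z²/n² = −54.40/n² eV for Z = 2.
E_4 = −54.40/16 = −3.400 eV, so ionization (to E = 0) requires 3.400 eV.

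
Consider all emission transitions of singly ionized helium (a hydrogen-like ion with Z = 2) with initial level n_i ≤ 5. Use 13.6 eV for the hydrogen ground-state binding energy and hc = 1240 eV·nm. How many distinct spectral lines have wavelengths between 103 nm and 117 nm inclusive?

Enumerate all n_i → n_f pairs with 1 ≤ n_f < n_i ≤ 5 and compute λ = 1240 / [13.6·4·(1/n_f² − 1/n_i²)].
Lines falling in [103, 117] nm: 5→2 (108.5 nm).

1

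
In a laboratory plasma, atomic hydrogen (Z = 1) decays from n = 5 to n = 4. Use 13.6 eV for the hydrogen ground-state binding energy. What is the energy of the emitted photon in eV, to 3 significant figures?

0.306 eV

E_5 = −13.60/25 = −0.5440 eV and E_4 = −13.60/16 = −0.8500 eV.
The photon energy is |E_5 − E_4| = 0.306 eV.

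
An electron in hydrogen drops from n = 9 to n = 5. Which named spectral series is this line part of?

The series is set by the lower level: n_f = 5 is the Pfund series.

Pfund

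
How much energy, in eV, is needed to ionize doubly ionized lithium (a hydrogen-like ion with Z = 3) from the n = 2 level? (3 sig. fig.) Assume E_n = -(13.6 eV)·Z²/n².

30.6 eV

E_n = −13.6 Z²/n² = −122.4/n² eV for Z = 3.
E_2 = −122.4/4 = −30.6 eV, so ionization (to E = 0) requires 30.6 eV.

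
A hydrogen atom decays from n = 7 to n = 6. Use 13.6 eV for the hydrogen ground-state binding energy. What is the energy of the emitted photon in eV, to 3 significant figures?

0.100 eV

E_7 = −13.60/49 = −0.2776 eV and E_6 = −13.60/36 = −0.3778 eV.
The photon energy is |E_7 − E_6| = 0.100 eV.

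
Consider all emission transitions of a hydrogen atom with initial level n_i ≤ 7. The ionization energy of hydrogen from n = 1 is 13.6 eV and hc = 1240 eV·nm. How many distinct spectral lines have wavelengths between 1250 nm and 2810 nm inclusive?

Enumerate all n_i → n_f pairs with 1 ≤ n_f < n_i ≤ 7 and compute λ = 1240 / [13.6·1·(1/n_f² − 1/n_i²)].
Lines falling in [1250, 2810] nm: 5→3 (1282 nm), 4→3 (1876 nm), 7→4 (2166 nm), 6→4 (2626 nm).

4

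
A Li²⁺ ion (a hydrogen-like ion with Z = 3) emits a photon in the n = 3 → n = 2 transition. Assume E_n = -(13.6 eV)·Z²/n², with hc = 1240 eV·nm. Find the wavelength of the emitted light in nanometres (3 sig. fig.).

72.9 nm

For Z = 3 the level energies scale as Z², so the effective Rydberg energy is 13.6 × 9 = 122.4 eV.
ΔE = 122.4 × (1/2² − 1/3²) = 122.4 × 0.1389 = 17.00 eV.
λ = hc/ΔE = 1240 / 17.00 = 72.9 nm.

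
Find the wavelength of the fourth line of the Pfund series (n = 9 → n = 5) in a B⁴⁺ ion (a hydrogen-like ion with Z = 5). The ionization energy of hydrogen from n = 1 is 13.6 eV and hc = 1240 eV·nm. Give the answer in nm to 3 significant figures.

The Pfund series terminates on n_f = 5; the fourth line has n_i = 5+4 = 9.
ΔE = 340.0 × (1/5² − 1/9²) = 9.402 eV.
λ = 1240 / 9.402 = 132 nm.

132 nm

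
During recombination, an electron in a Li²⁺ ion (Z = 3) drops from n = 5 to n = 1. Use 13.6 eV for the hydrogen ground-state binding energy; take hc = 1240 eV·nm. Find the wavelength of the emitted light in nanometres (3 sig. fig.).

For Z = 3 the level energies scale as Z², so the effective Rydberg energy is 13.6 × 9 = 122.4 eV.
ΔE = 122.4 × (1/1² − 1/5²) = 122.4 × 0.9600 = 117.5 eV.
λ = hc/ΔE = 1240 / 117.5 = 10.6 nm.

10.6 nm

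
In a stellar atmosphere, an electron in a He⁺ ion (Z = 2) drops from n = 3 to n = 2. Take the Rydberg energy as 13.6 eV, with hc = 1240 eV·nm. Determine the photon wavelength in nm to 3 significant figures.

For Z = 2 the level energies scale as Z², so the effective Rydberg energy is 13.6 × 4 = 54.40 eV.
ΔE = 54.40 × (1/2² − 1/3²) = 54.40 × 0.1389 = 7.556 eV.
λ = hc/ΔE = 1240 / 7.556 = 164 nm.

164 nm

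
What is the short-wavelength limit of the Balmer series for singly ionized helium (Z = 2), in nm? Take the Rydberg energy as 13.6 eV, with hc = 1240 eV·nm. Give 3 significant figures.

91.2 nm

The Balmer series has lower level n_f = 2; the series limit corresponds to n_i → ∞.
ΔE_max = 13.6 × 4 / 2² = 13.60 eV.
λ_min = 1240 / 13.60 = 91.2 nm.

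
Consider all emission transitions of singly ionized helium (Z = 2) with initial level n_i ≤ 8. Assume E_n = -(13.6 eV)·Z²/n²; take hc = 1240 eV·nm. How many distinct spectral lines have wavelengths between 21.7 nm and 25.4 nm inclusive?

5

Enumerate all n_i → n_f pairs with 1 ≤ n_f < n_i ≤ 8 and compute λ = 1240 / [13.6·4·(1/n_f² − 1/n_i²)].
Lines falling in [21.7, 25.4] nm: 8→1 (23.16 nm), 7→1 (23.27 nm), 6→1 (23.45 nm), 5→1 (23.74 nm), 4→1 (24.31 nm).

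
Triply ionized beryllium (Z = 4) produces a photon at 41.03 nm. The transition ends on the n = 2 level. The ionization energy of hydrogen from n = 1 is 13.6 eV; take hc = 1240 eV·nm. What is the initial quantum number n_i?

The photon energy is ΔE = hc/λ = 1240 / 41.03 = 30.22 eV.
With Z = 4, ΔE = 217.6 × (1/n_f² − 1/n_i²), so 1/n_f² − 1/n_i² = 0.1389.
With n_f = 2: 1/n_i² = 1/4 − 0.1389 = 0.1111, so n_i ≈ 3.00.

n_i = 3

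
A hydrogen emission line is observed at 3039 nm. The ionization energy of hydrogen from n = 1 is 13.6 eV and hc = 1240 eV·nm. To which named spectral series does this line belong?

ΔE = 1240/3039 = 0.4080 eV.
This matches 13.6 × (1/5² − 1/10²), so n_f = 5: the Pfund series.

Pfund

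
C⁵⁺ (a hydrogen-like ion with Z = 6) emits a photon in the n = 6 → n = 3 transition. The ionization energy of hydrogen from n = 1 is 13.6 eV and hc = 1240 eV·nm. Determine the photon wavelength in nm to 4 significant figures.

30.39 nm

For Z = 6 the level energies scale as Z², so the effective Rydberg energy is 13.6 × 36 = 489.6 eV.
ΔE = 489.6 × (1/3² − 1/6²) = 489.6 × 0.08333 = 40.80 eV.
λ = hc/ΔE = 1240 / 40.80 = 30.39 nm.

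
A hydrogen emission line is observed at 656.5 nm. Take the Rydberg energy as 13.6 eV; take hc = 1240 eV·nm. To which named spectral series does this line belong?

ΔE = 1240/656.5 = 1.889 eV.
This matches 13.6 × (1/2² − 1/3²), so n_f = 2: the Balmer series.

Balmer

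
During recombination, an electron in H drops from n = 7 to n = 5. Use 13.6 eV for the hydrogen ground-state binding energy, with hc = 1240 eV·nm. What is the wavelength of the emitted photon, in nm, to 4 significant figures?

4654 nm

ΔE = 13.60 × (1/5² − 1/7²) = 13.60 × 0.01959 = 0.2664 eV.
λ = hc/ΔE = 1240 / 0.2664 = 4654 nm.
This line belongs to the Pfund series.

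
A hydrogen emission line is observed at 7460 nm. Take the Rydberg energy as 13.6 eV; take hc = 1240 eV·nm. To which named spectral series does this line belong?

ΔE = 1240/7460 = 0.1662 eV.
This matches 13.6 × (1/5² − 1/6²), so n_f = 5: the Pfund series.

Pfund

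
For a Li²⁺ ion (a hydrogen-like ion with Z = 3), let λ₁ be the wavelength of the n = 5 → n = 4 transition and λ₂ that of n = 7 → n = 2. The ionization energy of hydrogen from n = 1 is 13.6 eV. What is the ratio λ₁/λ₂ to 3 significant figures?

10.2

λ ∝ 1/ΔE ∝ 1/(1/n_f² − 1/n_i²), and the Z² and hc factors cancel in the ratio.
λ₁/λ₂ = (1/2² − 1/7²)/(1/4² − 1/5²) = 0.2296/0.02250 = 10.2.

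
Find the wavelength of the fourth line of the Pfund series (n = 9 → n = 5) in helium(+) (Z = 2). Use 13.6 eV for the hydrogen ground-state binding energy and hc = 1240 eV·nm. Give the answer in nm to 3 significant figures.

824 nm

The Pfund series terminates on n_f = 5; the fourth line has n_i = 5+4 = 9.
ΔE = 54.40 × (1/5² − 1/9²) = 1.504 eV.
λ = 1240 / 1.504 = 824 nm.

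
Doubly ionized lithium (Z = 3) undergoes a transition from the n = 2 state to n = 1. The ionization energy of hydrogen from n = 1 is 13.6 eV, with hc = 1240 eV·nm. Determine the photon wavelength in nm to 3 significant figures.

For Z = 3 the level energies scale as Z², so the effective Rydberg energy is 13.6 × 9 = 122.4 eV.
ΔE = 122.4 × (1/1² − 1/2²) = 122.4 × 0.7500 = 91.80 eV.
λ = hc/ΔE = 1240 / 91.80 = 13.5 nm.

13.5 nm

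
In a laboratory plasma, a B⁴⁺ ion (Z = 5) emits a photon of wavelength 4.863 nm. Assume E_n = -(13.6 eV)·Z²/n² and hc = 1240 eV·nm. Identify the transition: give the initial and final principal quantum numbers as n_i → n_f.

The photon energy is ΔE = hc/λ = 1240 / 4.863 = 255.0 eV.
With Z = 5, ΔE = 340.0 × (1/n_f² − 1/n_i²), so 1/n_f² − 1/n_i² = 0.7500.
Trying n_f = 1 gives 1/n_i² = 0.2500, i.e. n_i ≈ 2; this pair matches.

n_i = 2, n_f = 1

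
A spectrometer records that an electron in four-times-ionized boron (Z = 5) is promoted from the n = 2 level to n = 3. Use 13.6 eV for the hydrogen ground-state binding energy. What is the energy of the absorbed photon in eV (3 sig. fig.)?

The Bohr energies scale as Z², so for Z = 5: E_n = −340.0/n² eV.
E_3 = −340.0/9 = −37.78 eV and E_2 = −340.0/4 = −85.00 eV.
The photon energy is |E_3 − E_2| = 47.2 eV.

47.2 eV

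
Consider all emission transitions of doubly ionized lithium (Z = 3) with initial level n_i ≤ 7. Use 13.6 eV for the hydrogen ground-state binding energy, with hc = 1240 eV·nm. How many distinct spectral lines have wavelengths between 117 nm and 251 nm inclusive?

Enumerate all n_i → n_f pairs with 1 ≤ n_f < n_i ≤ 7 and compute λ = 1240 / [13.6·9·(1/n_f² − 1/n_i²)].
Lines falling in [117, 251] nm: 6→3 (121.6 nm), 5→3 (142.5 nm), 4→3 (208.4 nm), 7→4 (240.7 nm).

4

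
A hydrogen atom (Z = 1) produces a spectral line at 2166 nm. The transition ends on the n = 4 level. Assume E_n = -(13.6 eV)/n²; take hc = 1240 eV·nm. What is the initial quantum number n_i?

The photon energy is ΔE = hc/λ = 1240 / 2166 = 0.5725 eV.
With Z = 1, ΔE = 13.60 × (1/n_f² − 1/n_i²), so 1/n_f² − 1/n_i² = 0.04209.
With n_f = 4: 1/n_i² = 1/16 − 0.04209 = 0.02041, so n_i ≈ 7.00.

n_i = 7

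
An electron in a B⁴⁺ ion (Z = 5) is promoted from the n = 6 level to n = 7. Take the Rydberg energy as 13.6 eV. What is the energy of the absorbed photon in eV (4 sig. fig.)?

2.506 eV

The Bohr energies scale as Z², so for Z = 5: E_n = −340.0/n² eV.
E_7 = −340.0/49 = −6.939 eV and E_6 = −340.0/36 = −9.444 eV.
The photon energy is |E_7 − E_6| = 2.506 eV.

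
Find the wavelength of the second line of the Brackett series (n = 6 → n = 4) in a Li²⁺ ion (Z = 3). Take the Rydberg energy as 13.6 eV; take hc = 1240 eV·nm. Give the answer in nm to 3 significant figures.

292 nm

The Brackett series terminates on n_f = 4; the second line has n_i = 4+2 = 6.
ΔE = 122.4 × (1/4² − 1/6²) = 4.250 eV.
λ = 1240 / 4.250 = 292 nm.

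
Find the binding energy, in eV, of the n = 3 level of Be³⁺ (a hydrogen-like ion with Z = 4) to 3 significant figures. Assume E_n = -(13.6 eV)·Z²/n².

24.2 eV

E_n = −13.6 Z²/n² = −217.6/n² eV for Z = 4.
E_3 = −217.6/9 = −24.2 eV, so ionization (to E = 0) requires 24.2 eV.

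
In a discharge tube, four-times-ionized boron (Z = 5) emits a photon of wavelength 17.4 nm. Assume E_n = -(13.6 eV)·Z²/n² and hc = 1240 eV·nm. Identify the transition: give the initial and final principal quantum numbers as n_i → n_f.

The photon energy is ΔE = hc/λ = 1240 / 17.4 = 71.26 eV.
With Z = 5, ΔE = 340.0 × (1/n_f² − 1/n_i²), so 1/n_f² − 1/n_i² = 0.2096.
Trying n_f = 2 gives 1/n_i² = 0.04040, i.e. n_i ≈ 5; this pair matches.

n_i = 5, n_f = 2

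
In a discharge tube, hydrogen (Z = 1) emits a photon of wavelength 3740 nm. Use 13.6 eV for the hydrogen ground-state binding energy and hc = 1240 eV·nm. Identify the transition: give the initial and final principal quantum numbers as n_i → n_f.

The photon energy is ΔE = hc/λ = 1240 / 3740 = 0.3316 eV.
With Z = 1, ΔE = 13.60 × (1/n_f² − 1/n_i²), so 1/n_f² − 1/n_i² = 0.02438.
Trying n_f = 5 gives 1/n_i² = 0.01562, i.e. n_i ≈ 8; this pair matches.

n_i = 8, n_f = 5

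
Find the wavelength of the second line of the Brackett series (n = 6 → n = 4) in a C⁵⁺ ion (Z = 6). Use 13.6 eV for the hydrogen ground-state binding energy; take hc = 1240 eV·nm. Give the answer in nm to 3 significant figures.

72.9 nm

The Brackett series terminates on n_f = 4; the second line has n_i = 4+2 = 6.
ΔE = 489.6 × (1/4² − 1/6²) = 17.00 eV.
λ = 1240 / 17.00 = 72.9 nm.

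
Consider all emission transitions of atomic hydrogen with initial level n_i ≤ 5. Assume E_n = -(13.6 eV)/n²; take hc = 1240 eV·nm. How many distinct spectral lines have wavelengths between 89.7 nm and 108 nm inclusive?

Enumerate all n_i → n_f pairs with 1 ≤ n_f < n_i ≤ 5 and compute λ = 1240 / [13.6·1·(1/n_f² − 1/n_i²)].
Lines falling in [89.7, 108] nm: 5→1 (94.98 nm), 4→1 (97.25 nm), 3→1 (102.6 nm).

3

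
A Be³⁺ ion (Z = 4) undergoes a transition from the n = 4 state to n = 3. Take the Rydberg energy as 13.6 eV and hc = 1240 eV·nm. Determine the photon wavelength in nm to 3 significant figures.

For Z = 4 the level energies scale as Z², so the effective Rydberg energy is 13.6 × 16 = 217.6 eV.
ΔE = 217.6 × (1/3² − 1/4²) = 217.6 × 0.04861 = 10.58 eV.
λ = hc/ΔE = 1240 / 10.58 = 117 nm.

117 nm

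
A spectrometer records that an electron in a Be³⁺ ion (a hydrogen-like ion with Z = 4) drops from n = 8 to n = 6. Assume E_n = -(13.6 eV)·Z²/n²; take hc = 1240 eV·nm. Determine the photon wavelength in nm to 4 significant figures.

For Z = 4 the level energies scale as Z², so the effective Rydberg energy is 13.6 × 16 = 217.6 eV.
ΔE = 217.6 × (1/6² − 1/8²) = 217.6 × 0.01215 = 2.644 eV.
λ = hc/ΔE = 1240 / 2.644 = 468.9 nm.

468.9 nm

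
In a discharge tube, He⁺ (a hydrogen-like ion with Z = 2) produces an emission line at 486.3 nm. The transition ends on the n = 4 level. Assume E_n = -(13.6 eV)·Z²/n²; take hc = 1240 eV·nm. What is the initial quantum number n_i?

n_i = 8

The photon energy is ΔE = hc/λ = 1240 / 486.3 = 2.550 eV.
With Z = 2, ΔE = 54.40 × (1/n_f² − 1/n_i²), so 1/n_f² − 1/n_i² = 0.04687.
With n_f = 4: 1/n_i² = 1/16 − 0.04687 = 0.01563, so n_i ≈ 8.00.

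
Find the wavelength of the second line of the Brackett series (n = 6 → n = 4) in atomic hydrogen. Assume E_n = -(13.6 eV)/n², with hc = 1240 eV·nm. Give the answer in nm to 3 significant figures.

The Brackett series terminates on n_f = 4; the second line has n_i = 4+2 = 6.
ΔE = 13.60 × (1/4² − 1/6²) = 0.4722 eV.
λ = 1240 / 0.4722 = 2630 nm.

2630 nm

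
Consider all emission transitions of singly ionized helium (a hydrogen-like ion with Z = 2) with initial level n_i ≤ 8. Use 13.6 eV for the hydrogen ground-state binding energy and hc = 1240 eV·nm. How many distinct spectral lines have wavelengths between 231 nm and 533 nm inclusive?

6

Enumerate all n_i → n_f pairs with 1 ≤ n_f < n_i ≤ 8 and compute λ = 1240 / [13.6·4·(1/n_f² − 1/n_i²)].
Lines falling in [231, 533] nm: 8→3 (238.7 nm), 7→3 (251.3 nm), 6→3 (273.5 nm), 5→3 (320.5 nm), 4→3 (468.9 nm), 8→4 (486.3 nm).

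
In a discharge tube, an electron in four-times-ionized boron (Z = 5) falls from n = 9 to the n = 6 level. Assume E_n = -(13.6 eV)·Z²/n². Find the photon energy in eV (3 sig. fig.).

The Bohr energies scale as Z², so for Z = 5: E_n = −340.0/n² eV.
E_9 = −340.0/81 = −4.198 eV and E_6 = −340.0/36 = −9.444 eV.
The photon energy is |E_9 − E_6| = 5.25 eV.

5.25 eV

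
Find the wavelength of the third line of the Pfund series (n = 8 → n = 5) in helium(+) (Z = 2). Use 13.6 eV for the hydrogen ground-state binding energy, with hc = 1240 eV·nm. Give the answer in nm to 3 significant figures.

935 nm

The Pfund series terminates on n_f = 5; the third line has n_i = 5+3 = 8.
ΔE = 54.40 × (1/5² − 1/8²) = 1.326 eV.
λ = 1240 / 1.326 = 935 nm.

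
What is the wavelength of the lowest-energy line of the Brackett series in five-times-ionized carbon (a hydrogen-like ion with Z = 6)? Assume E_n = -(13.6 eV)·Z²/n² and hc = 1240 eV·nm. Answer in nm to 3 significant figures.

113 nm

The Brackett series terminates on n_f = 4; the first line has n_i = 4+1 = 5.
ΔE = 489.6 × (1/4² − 1/5²) = 11.02 eV.
λ = 1240 / 11.02 = 113 nm.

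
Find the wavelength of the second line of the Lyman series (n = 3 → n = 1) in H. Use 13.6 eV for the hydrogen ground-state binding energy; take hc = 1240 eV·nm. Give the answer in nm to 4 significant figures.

The Lyman series terminates on n_f = 1; the second line has n_i = 1+2 = 3.
ΔE = 13.60 × (1/1² − 1/3²) = 12.09 eV.
λ = 1240 / 12.09 = 102.6 nm.

102.6 nm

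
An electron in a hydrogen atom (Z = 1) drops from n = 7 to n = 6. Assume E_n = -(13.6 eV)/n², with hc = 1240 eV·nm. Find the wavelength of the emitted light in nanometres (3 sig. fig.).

ΔE = 13.60 × (1/6² − 1/7²) = 13.60 × 0.007370 = 0.1002 eV.
λ = hc/ΔE = 1240 / 0.1002 = 12400 nm.

12400 nm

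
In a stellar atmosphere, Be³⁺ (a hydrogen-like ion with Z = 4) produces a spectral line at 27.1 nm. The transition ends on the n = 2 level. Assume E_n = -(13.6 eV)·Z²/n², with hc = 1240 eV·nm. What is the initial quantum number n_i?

n_i = 5

The photon energy is ΔE = hc/λ = 1240 / 27.1 = 45.76 eV.
With Z = 4, ΔE = 217.6 × (1/n_f² − 1/n_i²), so 1/n_f² − 1/n_i² = 0.2103.
With n_f = 2: 1/n_i² = 1/4 − 0.2103 = 0.03972, so n_i ≈ 5.02.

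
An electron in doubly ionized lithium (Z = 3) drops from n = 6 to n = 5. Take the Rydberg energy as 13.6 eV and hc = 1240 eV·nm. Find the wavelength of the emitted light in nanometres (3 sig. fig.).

829 nm

For Z = 3 the level energies scale as Z², so the effective Rydberg energy is 13.6 × 9 = 122.4 eV.
ΔE = 122.4 × (1/5² − 1/6²) = 122.4 × 0.01222 = 1.496 eV.
λ = hc/ΔE = 1240 / 1.496 = 829 nm.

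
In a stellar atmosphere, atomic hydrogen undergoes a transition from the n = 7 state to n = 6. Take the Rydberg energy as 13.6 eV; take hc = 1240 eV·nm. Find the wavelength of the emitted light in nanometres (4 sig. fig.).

ΔE = 13.60 × (1/6² − 1/7²) = 13.60 × 0.007370 = 0.1002 eV.
λ = hc/ΔE = 1240 / 0.1002 = 12370 nm.

12370 nm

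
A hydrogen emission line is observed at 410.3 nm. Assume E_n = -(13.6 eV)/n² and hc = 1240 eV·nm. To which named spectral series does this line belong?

Balmer

ΔE = 1240/410.3 = 3.022 eV.
This matches 13.6 × (1/2² − 1/6²), so n_f = 2: the Balmer series.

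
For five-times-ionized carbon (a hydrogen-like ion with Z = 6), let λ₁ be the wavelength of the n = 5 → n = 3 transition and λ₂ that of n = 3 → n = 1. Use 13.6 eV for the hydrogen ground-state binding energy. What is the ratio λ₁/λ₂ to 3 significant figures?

λ ∝ 1/ΔE ∝ 1/(1/n_f² − 1/n_i²), and the Z² and hc factors cancel in the ratio.
λ₁/λ₂ = (1/1² − 1/3²)/(1/3² − 1/5²) = 0.8889/0.07111 = 12.5.

12.5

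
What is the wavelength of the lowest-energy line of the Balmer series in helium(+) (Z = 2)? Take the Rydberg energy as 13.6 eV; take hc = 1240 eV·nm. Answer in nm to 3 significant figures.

164 nm

The Balmer series terminates on n_f = 2; the first line has n_i = 2+1 = 3.
ΔE = 54.40 × (1/2² − 1/3²) = 7.556 eV.
λ = 1240 / 7.556 = 164 nm.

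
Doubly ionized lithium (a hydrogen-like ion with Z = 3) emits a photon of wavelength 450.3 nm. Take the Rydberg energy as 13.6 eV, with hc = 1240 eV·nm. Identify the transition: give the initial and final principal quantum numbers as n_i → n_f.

n_i = 5, n_f = 4

The photon energy is ΔE = hc/λ = 1240 / 450.3 = 2.754 eV.
With Z = 3, ΔE = 122.4 × (1/n_f² − 1/n_i²), so 1/n_f² − 1/n_i² = 0.02250.
Trying n_f = 4 gives 1/n_i² = 0.04000, i.e. n_i ≈ 5; this pair matches.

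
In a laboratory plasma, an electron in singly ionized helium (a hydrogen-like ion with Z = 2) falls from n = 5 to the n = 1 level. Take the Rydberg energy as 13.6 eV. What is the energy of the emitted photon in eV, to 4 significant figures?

The Bohr energies scale as Z², so for Z = 2: E_n = −54.40/n² eV.
E_5 = −54.40/25 = −2.176 eV and E_1 = −54.40/1 = −54.40 eV.
The photon energy is |E_5 − E_1| = 52.22 eV.

52.22 eV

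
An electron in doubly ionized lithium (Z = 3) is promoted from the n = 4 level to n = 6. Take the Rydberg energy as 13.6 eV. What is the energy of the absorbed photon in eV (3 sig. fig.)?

The Bohr energies scale as Z², so for Z = 3: E_n = −122.4/n² eV.
E_6 = −122.4/36 = −3.400 eV and E_4 = −122.4/16 = −7.650 eV.
The photon energy is |E_6 − E_4| = 4.25 eV.

4.25 eV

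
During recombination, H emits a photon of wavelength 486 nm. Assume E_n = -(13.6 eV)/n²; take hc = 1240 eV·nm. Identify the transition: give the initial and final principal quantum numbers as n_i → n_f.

n_i = 4, n_f = 2

The photon energy is ΔE = hc/λ = 1240 / 486 = 2.551 eV.
With Z = 1, ΔE = 13.60 × (1/n_f² − 1/n_i²), so 1/n_f² − 1/n_i² = 0.1876.
Trying n_f = 2 gives 1/n_i² = 0.06239, i.e. n_i ≈ 4; this pair matches.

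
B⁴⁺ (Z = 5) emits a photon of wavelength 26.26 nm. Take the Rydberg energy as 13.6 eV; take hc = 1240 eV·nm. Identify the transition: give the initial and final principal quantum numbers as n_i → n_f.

The photon energy is ΔE = hc/λ = 1240 / 26.26 = 47.22 eV.
With Z = 5, ΔE = 340.0 × (1/n_f² − 1/n_i²), so 1/n_f² − 1/n_i² = 0.1389.
Trying n_f = 2 gives 1/n_i² = 0.1111, i.e. n_i ≈ 3; this pair matches.

n_i = 3, n_f = 2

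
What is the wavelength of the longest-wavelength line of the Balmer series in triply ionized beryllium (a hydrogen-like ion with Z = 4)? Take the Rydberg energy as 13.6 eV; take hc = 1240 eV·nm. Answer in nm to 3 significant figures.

41.0 nm

The Balmer series terminates on n_f = 2; the first line has n_i = 2+1 = 3.
ΔE = 217.6 × (1/2² − 1/3²) = 30.22 eV.
λ = 1240 / 30.22 = 41.0 nm.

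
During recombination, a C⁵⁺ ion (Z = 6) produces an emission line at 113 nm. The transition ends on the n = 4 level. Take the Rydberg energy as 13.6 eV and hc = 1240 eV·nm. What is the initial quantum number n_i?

n_i = 5

The photon energy is ΔE = hc/λ = 1240 / 113 = 10.97 eV.
With Z = 6, ΔE = 489.6 × (1/n_f² − 1/n_i²), so 1/n_f² − 1/n_i² = 0.02241.
With n_f = 4: 1/n_i² = 1/16 − 0.02241 = 0.04009, so n_i ≈ 4.99.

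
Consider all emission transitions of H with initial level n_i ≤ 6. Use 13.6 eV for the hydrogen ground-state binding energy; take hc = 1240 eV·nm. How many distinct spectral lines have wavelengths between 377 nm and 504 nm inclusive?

3

Enumerate all n_i → n_f pairs with 1 ≤ n_f < n_i ≤ 6 and compute λ = 1240 / [13.6·1·(1/n_f² − 1/n_i²)].
Lines falling in [377, 504] nm: 6→2 (410.3 nm), 5→2 (434.2 nm), 4→2 (486.3 nm).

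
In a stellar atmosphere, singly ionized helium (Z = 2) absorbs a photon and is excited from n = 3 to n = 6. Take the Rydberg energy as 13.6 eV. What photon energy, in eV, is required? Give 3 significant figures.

4.53 eV

The Bohr energies scale as Z², so for Z = 2: E_n = −54.40/n² eV.
E_6 = −54.40/36 = −1.511 eV and E_3 = −54.40/9 = −6.044 eV.
The photon energy is |E_6 − E_3| = 4.53 eV.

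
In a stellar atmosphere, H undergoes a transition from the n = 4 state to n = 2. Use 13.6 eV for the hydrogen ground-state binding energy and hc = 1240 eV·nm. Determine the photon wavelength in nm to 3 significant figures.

ΔE = 13.60 × (1/2² − 1/4²) = 13.60 × 0.1875 = 2.550 eV.
λ = hc/ΔE = 1240 / 2.550 = 486 nm.

486 nm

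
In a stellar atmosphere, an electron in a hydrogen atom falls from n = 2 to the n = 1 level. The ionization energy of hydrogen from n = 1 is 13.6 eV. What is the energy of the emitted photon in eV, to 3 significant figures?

E_2 = −13.60/4 = −3.400 eV and E_1 = −13.60/1 = −13.60 eV.
The photon energy is |E_2 − E_1| = 10.2 eV.

10.2 eV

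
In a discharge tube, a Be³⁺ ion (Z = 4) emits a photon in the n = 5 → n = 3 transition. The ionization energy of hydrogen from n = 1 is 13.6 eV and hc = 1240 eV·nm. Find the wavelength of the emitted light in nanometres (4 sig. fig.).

For Z = 4 the level energies scale as Z², so the effective Rydberg energy is 13.6 × 16 = 217.6 eV.
ΔE = 217.6 × (1/3² − 1/5²) = 217.6 × 0.07111 = 15.47 eV.
λ = hc/ΔE = 1240 / 15.47 = 80.14 nm.

80.14 nm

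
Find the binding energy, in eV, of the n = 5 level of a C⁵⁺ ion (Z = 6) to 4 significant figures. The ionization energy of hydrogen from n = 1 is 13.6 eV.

E_n = −13.6 Z²/n² = −489.6/n² eV for Z = 6.
E_5 = −489.6/25 = −19.58 eV, so ionization (to E = 0) requires 19.58 eV.

19.58 eV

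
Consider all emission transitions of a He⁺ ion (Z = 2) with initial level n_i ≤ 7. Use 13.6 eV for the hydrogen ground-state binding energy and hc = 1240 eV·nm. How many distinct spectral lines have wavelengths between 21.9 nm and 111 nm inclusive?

9

Enumerate all n_i → n_f pairs with 1 ≤ n_f < n_i ≤ 7 and compute λ = 1240 / [13.6·4·(1/n_f² − 1/n_i²)].
Lines falling in [21.9, 111] nm: 7→1 (23.27 nm), 6→1 (23.45 nm), 5→1 (23.74 nm), 4→1 (24.31 nm), 3→1 (25.64 nm), 2→1 (30.39 nm), 7→2 (99.28 nm), 6→2 (102.6 nm), 5→2 (108.5 nm).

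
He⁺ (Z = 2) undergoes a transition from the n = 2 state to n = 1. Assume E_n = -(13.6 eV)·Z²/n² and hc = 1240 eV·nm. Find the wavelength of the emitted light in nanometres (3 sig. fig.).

30.4 nm

For Z = 2 the level energies scale as Z², so the effective Rydberg energy is 13.6 × 4 = 54.40 eV.
ΔE = 54.40 × (1/1² − 1/2²) = 54.40 × 0.7500 = 40.80 eV.
λ = hc/ΔE = 1240 / 40.80 = 30.4 nm.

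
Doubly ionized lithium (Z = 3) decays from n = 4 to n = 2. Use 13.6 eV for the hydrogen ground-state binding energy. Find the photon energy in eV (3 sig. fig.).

23.0 eV

The Bohr energies scale as Z², so for Z = 3: E_n = −122.4/n² eV.
E_4 = −122.4/16 = −7.650 eV and E_2 = −122.4/4 = −30.60 eV.
The photon energy is |E_4 − E_2| = 23.0 eV.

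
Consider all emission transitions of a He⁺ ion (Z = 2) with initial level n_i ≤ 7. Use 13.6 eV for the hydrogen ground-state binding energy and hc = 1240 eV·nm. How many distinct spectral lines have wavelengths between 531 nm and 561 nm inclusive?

Enumerate all n_i → n_f pairs with 1 ≤ n_f < n_i ≤ 7 and compute λ = 1240 / [13.6·4·(1/n_f² − 1/n_i²)].
Lines falling in [531, 561] nm: 7→4 (541.5 nm).

1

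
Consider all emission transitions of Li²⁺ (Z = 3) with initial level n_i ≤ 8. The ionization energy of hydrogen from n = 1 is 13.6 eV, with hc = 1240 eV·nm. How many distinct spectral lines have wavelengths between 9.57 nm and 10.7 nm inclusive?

4

Enumerate all n_i → n_f pairs with 1 ≤ n_f < n_i ≤ 8 and compute λ = 1240 / [13.6·9·(1/n_f² − 1/n_i²)].
Lines falling in [9.57, 10.7] nm: 8→1 (10.29 nm), 7→1 (10.34 nm), 6→1 (10.42 nm), 5→1 (10.55 nm).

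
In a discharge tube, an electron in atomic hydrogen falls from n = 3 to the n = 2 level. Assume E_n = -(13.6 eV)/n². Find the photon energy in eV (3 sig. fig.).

E_3 = −13.60/9 = −1.511 eV and E_2 = −13.60/4 = −3.400 eV.
The photon energy is |E_3 − E_2| = 1.89 eV.

1.89 eV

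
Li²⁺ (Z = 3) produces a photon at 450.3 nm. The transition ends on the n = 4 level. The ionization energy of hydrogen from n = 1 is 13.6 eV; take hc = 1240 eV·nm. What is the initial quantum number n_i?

n_i = 5

The photon energy is ΔE = hc/λ = 1240 / 450.3 = 2.754 eV.
With Z = 3, ΔE = 122.4 × (1/n_f² − 1/n_i²), so 1/n_f² − 1/n_i² = 0.02250.
With n_f = 4: 1/n_i² = 1/16 − 0.02250 = 0.04000, so n_i ≈ 5.00.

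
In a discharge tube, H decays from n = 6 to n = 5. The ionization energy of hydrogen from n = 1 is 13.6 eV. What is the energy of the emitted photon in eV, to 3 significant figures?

0.166 eV

E_6 = −13.60/36 = −0.3778 eV and E_5 = −13.60/25 = −0.5440 eV.
The photon energy is |E_6 − E_5| = 0.166 eV.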